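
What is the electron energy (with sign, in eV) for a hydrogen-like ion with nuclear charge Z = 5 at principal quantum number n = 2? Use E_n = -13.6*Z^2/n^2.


E_n = -13.6 * Z^2 / n^2
= -13.6 * 5^2 / 2^2
= -13.6 * 25 / 4
= -85.0 eV

-85.0


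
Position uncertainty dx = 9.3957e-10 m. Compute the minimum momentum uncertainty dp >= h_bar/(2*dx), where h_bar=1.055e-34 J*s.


dp = h_bar / (2 * dx)
= 1.055e-34 / (2 * 9.3957e-10)
= 1.055e-34 / 1.8791e-09
= 5.6143e-26 kg*m/s

5.6143e-26


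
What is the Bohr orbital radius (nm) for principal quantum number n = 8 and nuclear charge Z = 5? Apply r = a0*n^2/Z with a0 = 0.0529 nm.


r = a0 * n^2 / Z
= 0.0529 * 8^2 / 5
= 0.0529 * 64 / 5
= 0.6771 nm

0.6771


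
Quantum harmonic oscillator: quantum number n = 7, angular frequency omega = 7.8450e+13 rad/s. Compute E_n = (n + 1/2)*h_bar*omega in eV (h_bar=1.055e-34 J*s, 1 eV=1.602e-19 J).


E = (n + 1/2) * h_bar * omega
= (7 + 0.5) * 1.055e-34 * 7.8450e+13
= 7.5 * 8.2765e-21
= 6.2074e-20 J
= 0.3875 eV

0.3875


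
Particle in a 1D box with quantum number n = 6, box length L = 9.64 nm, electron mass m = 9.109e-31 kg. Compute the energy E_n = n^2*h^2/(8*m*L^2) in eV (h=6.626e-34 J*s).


E = n^2 * h^2 / (8 * m * L^2)
= 6^2 * (6.626e-34)^2 / (8 * 9.109e-31 * (9.64e-9)^2)
= 36 * 4.3904e-67 / (8 * 9.109e-31 * 9.2930e-17)
= 2.3339e-20 J
= 0.1457 eV

0.1457


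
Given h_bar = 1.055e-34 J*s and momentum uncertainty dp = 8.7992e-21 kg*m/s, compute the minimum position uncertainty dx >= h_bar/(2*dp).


dx = h_bar / (2 * dp)
= 1.055e-34 / (2 * 8.7992e-21)
= 1.055e-34 / 1.7598e-20
= 5.9949e-15 m

5.9949e-15


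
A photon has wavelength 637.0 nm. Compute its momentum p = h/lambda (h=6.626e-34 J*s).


p = h / lambda
= 6.626e-34 / (637.0e-9)
= 6.626e-34 / 6.3700e-07
= 1.0402e-27 kg*m/s

1.0402e-27


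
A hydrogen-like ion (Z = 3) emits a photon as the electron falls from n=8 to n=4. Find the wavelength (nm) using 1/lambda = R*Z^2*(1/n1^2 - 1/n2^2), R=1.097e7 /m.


1/lambda = R * Z^2 * (1/n1^2 - 1/n2^2)
= 1.097e7 * 3^2 * (1/4^2 - 1/8^2)
= 1.097e7 * 9 * (0.0625 - 0.015625)
= 4.6280e+06 /m
lambda = 1 / 4.6280e+06
= 216.0775 nm

216.0775


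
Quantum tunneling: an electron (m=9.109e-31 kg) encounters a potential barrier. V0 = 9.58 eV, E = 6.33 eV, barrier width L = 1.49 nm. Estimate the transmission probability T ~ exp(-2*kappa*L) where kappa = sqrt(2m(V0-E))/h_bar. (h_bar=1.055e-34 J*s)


V0 - E = 3.25 eV = 5.2065e-19 J
kappa = sqrt(2 * m * (V0-E)) / h_bar
= sqrt(2 * 9.109e-31 * 5.2065e-19) / 1.055e-34
= 9.2315e+09 /m
2*kappa*L = 2 * 9.2315e+09 * 1.49e-9
= 27.5098
T = exp(-27.5098) = 1.128899e-12

1.128899e-12


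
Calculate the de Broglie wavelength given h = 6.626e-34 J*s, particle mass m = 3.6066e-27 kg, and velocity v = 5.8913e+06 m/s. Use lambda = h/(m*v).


lambda = h / (m * v)
= 6.626e-34 / (3.6066e-27 * 5.8913e+06)
= 6.626e-34 / 2.1248e-20
= 3.1185e-14 m

3.1185e-14


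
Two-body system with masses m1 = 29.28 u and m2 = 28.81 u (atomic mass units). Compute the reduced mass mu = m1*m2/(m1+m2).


mu = m1 * m2 / (m1 + m2)
= 29.28 * 28.81 / (29.28 + 28.81)
= 843.5568 / 58.09
= 14.5215 u

14.5215


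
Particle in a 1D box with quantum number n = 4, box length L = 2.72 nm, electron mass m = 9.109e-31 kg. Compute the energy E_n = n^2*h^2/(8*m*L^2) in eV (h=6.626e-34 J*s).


E = n^2 * h^2 / (8 * m * L^2)
= 4^2 * (6.626e-34)^2 / (8 * 9.109e-31 * (2.72e-9)^2)
= 16 * 4.3904e-67 / (8 * 9.109e-31 * 7.3984e-18)
= 1.3029e-19 J
= 0.8133 eV

0.8133


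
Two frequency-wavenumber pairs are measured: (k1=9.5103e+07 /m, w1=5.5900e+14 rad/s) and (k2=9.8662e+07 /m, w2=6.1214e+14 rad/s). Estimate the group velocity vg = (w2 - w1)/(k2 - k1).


vg = (w2 - w1) / (k2 - k1)
= (6.1214e+14 - 5.5900e+14) / (9.8662e+07 - 9.5103e+07)
= 5.3140e+13 / 3.5590e+06
= 1.4931e+07 m/s

1.4931e+07


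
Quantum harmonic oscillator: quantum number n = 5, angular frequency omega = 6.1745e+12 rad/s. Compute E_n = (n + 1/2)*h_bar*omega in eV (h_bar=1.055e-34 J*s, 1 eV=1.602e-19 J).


E = (n + 1/2) * h_bar * omega
= (5 + 0.5) * 1.055e-34 * 6.1745e+12
= 5.5 * 6.5141e-22
= 3.5828e-21 J
= 0.0224 eV

0.0224


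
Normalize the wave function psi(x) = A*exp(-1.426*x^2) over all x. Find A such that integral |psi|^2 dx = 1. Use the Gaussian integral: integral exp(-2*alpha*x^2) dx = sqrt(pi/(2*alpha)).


integral |psi|^2 dx = A^2 * sqrt(pi/(2*alpha)) = 1
A^2 = sqrt(2*alpha/pi)
= sqrt(2 * 1.426 / pi)
= 0.952796
A = sqrt(0.952796)
= 0.9761

0.9761


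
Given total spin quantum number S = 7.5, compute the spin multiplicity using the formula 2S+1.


Spin multiplicity = 2S + 1
= 2 * 7.5 + 1
= 15.0 + 1
= 16

16


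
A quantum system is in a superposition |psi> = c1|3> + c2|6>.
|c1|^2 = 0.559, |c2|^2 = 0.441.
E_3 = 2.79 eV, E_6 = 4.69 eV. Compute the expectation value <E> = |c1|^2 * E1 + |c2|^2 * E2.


<E> = |c1|^2 * E1 + |c2|^2 * E2
= 0.559 * 2.79 + 0.441 * 4.69
= 1.5596 + 2.0683
= 3.6279 eV

3.6279


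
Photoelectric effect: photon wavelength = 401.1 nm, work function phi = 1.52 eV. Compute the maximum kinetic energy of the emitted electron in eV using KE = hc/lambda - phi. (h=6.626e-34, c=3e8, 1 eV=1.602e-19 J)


E_photon = hc / lambda
= (6.626e-34)(3e8) / (401.1e-9)
= 4.9559e-19 J
= 3.0936 eV
KE = E_photon - phi
= 3.0936 - 1.52
= 1.5736 eV

1.5736


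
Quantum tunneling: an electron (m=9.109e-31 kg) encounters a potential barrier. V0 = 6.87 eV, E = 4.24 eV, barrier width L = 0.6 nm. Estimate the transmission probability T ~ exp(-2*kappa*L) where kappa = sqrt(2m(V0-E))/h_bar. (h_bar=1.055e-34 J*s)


V0 - E = 2.63 eV = 4.2133e-19 J
kappa = sqrt(2 * m * (V0-E)) / h_bar
= sqrt(2 * 9.109e-31 * 4.2133e-19) / 1.055e-34
= 8.3044e+09 /m
2*kappa*L = 2 * 8.3044e+09 * 0.6e-9
= 9.9653
T = exp(-9.9653) = 4.700524e-05

4.700524e-05


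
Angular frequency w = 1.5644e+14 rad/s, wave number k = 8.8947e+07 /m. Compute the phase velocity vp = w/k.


vp = w / k
= 1.5644e+14 / 8.8947e+07
= 1.7588e+06 m/s

1.7588e+06


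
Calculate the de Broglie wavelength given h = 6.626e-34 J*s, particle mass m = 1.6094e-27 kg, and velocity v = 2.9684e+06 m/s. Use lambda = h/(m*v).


lambda = h / (m * v)
= 6.626e-34 / (1.6094e-27 * 2.9684e+06)
= 6.626e-34 / 4.7773e-21
= 1.3870e-13 m

1.3870e-13


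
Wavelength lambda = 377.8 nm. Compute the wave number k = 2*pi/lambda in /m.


k = 2 * pi / lambda
= 6.2832 / (377.8e-9)
= 6.2832 / 3.7780e-07
= 1.6631e+07 /m

1.6631e+07


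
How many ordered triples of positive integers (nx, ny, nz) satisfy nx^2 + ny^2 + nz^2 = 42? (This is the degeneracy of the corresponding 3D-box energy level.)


Enumerate all (nx, ny, nz) with nx^2 + ny^2 + nz^2 = 42:
(1,4,5)
(1,5,4)
(4,1,5)
(4,5,1)
(5,1,4)
(5,4,1)
Total degeneracy = 6

6


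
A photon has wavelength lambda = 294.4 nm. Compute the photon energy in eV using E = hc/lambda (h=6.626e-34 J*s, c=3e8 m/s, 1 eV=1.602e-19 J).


E = hc / lambda
= (6.626e-34)(3e8) / (294.4e-9)
= 1.9878e-25 / 2.9440e-07
= 6.7520e-19 J
Converting to eV: 6.7520e-19 / 1.602e-19
= 4.2148 eV

4.2148


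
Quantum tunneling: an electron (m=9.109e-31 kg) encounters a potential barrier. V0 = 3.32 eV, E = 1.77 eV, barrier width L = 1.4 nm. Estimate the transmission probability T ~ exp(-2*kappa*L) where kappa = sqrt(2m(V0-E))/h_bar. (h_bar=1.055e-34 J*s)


V0 - E = 1.55 eV = 2.4831e-19 J
kappa = sqrt(2 * m * (V0-E)) / h_bar
= sqrt(2 * 9.109e-31 * 2.4831e-19) / 1.055e-34
= 6.3752e+09 /m
2*kappa*L = 2 * 6.3752e+09 * 1.4e-9
= 17.8506
T = exp(-17.8506) = 1.768395e-08

1.768395e-08


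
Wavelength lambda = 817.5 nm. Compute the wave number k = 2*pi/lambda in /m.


k = 2 * pi / lambda
= 6.2832 / (817.5e-9)
= 6.2832 / 8.1750e-07
= 7.6859e+06 /m

7.6859e+06


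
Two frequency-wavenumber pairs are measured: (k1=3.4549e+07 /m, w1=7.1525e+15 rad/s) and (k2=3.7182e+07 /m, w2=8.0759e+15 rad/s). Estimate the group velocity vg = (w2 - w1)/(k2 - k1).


vg = (w2 - w1) / (k2 - k1)
= (8.0759e+15 - 7.1525e+15) / (3.7182e+07 - 3.4549e+07)
= 9.2340e+14 / 2.6330e+06
= 3.5070e+08 m/s

3.5070e+08


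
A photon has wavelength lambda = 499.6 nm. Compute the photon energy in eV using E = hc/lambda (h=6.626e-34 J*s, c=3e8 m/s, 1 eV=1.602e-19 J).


E = hc / lambda
= (6.626e-34)(3e8) / (499.6e-9)
= 1.9878e-25 / 4.9960e-07
= 3.9788e-19 J
Converting to eV: 3.9788e-19 / 1.602e-19
= 2.4836 eV

2.4836


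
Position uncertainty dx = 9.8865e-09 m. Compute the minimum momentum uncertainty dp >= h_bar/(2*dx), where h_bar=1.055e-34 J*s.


dp = h_bar / (2 * dx)
= 1.055e-34 / (2 * 9.8865e-09)
= 1.055e-34 / 1.9773e-08
= 5.3356e-27 kg*m/s

5.3356e-27


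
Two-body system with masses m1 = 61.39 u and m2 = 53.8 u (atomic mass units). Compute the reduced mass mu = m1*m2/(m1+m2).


mu = m1 * m2 / (m1 + m2)
= 61.39 * 53.8 / (61.39 + 53.8)
= 3302.782 / 115.19
= 28.6725 u

28.6725


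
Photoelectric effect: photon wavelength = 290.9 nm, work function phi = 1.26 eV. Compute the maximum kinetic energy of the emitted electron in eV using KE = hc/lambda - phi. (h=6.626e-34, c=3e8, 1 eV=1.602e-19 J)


E_photon = hc / lambda
= (6.626e-34)(3e8) / (290.9e-9)
= 6.8333e-19 J
= 4.2655 eV
KE = E_photon - phi
= 4.2655 - 1.26
= 3.0055 eV

3.0055


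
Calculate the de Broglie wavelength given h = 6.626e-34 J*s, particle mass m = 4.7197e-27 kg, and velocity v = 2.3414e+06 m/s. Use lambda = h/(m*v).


lambda = h / (m * v)
= 6.626e-34 / (4.7197e-27 * 2.3414e+06)
= 6.626e-34 / 1.1051e-20
= 5.9960e-14 m

5.9960e-14


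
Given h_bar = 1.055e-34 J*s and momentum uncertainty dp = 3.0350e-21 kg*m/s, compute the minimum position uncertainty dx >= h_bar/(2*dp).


dx = h_bar / (2 * dp)
= 1.055e-34 / (2 * 3.0350e-21)
= 1.055e-34 / 6.0700e-21
= 1.7381e-14 m

1.7381e-14


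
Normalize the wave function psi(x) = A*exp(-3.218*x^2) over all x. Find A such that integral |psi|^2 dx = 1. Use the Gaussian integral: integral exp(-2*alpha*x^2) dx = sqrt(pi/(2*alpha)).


integral |psi|^2 dx = A^2 * sqrt(pi/(2*alpha)) = 1
A^2 = sqrt(2*alpha/pi)
= sqrt(2 * 3.218 / pi)
= 1.431308
A = sqrt(1.431308)
= 1.1964

1.1964


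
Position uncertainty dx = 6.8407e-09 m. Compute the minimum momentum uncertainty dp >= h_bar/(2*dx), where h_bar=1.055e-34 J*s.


dp = h_bar / (2 * dx)
= 1.055e-34 / (2 * 6.8407e-09)
= 1.055e-34 / 1.3681e-08
= 7.7112e-27 kg*m/s

7.7112e-27


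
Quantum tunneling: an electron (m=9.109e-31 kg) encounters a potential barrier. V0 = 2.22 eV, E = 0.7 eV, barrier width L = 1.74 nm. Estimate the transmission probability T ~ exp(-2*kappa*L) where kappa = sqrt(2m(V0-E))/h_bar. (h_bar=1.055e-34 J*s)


V0 - E = 1.52 eV = 2.4350e-19 J
kappa = sqrt(2 * m * (V0-E)) / h_bar
= sqrt(2 * 9.109e-31 * 2.4350e-19) / 1.055e-34
= 6.3132e+09 /m
2*kappa*L = 2 * 6.3132e+09 * 1.74e-9
= 21.97
T = exp(-21.97) = 2.874402e-10

2.874402e-10


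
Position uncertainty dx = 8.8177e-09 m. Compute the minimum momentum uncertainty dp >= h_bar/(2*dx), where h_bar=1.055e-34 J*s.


dp = h_bar / (2 * dx)
= 1.055e-34 / (2 * 8.8177e-09)
= 1.055e-34 / 1.7635e-08
= 5.9823e-27 kg*m/s

5.9823e-27


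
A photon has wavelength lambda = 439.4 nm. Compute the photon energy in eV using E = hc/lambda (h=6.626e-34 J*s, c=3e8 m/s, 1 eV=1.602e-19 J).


E = hc / lambda
= (6.626e-34)(3e8) / (439.4e-9)
= 1.9878e-25 / 4.3940e-07
= 4.5239e-19 J
Converting to eV: 4.5239e-19 / 1.602e-19
= 2.8239 eV

2.8239


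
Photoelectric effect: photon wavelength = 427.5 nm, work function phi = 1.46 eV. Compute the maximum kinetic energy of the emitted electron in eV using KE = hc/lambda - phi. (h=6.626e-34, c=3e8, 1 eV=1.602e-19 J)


E_photon = hc / lambda
= (6.626e-34)(3e8) / (427.5e-9)
= 4.6498e-19 J
= 2.9025 eV
KE = E_photon - phi
= 2.9025 - 1.46
= 1.4425 eV

1.4425


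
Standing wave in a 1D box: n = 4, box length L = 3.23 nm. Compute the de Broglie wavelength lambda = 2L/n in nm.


lambda = 2L / n
= 2 * 3.23 / 4
= 6.46 / 4
= 1.615 nm

1.615


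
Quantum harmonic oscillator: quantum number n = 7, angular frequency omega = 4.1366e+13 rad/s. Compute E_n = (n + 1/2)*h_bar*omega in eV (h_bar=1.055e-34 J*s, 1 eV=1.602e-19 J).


E = (n + 1/2) * h_bar * omega
= (7 + 0.5) * 1.055e-34 * 4.1366e+13
= 7.5 * 4.3641e-21
= 3.2731e-20 J
= 0.2043 eV

0.2043


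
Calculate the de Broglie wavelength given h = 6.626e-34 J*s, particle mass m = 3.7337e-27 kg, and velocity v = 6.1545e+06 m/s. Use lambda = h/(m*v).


lambda = h / (m * v)
= 6.626e-34 / (3.7337e-27 * 6.1545e+06)
= 6.626e-34 / 2.2979e-20
= 2.8835e-14 m

2.8835e-14


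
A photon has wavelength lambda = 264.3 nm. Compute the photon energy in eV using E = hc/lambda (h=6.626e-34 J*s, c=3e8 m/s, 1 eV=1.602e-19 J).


E = hc / lambda
= (6.626e-34)(3e8) / (264.3e-9)
= 1.9878e-25 / 2.6430e-07
= 7.5210e-19 J
Converting to eV: 7.5210e-19 / 1.602e-19
= 4.6948 eV

4.6948


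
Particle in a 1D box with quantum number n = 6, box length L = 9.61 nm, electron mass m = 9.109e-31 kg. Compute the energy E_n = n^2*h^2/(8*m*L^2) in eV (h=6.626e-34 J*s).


E = n^2 * h^2 / (8 * m * L^2)
= 6^2 * (6.626e-34)^2 / (8 * 9.109e-31 * (9.61e-9)^2)
= 36 * 4.3904e-67 / (8 * 9.109e-31 * 9.2352e-17)
= 2.3485e-20 J
= 0.1466 eV

0.1466


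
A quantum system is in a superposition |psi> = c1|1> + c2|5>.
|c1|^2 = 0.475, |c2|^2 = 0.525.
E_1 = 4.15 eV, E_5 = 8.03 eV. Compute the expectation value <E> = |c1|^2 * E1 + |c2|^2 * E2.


<E> = |c1|^2 * E1 + |c2|^2 * E2
= 0.475 * 4.15 + 0.525 * 8.03
= 1.9713 + 4.2157
= 6.187 eV

6.187


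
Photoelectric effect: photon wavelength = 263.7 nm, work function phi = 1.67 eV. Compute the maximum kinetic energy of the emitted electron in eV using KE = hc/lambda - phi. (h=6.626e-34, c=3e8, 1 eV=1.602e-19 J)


E_photon = hc / lambda
= (6.626e-34)(3e8) / (263.7e-9)
= 7.5381e-19 J
= 4.7054 eV
KE = E_photon - phi
= 4.7054 - 1.67
= 3.0354 eV

3.0354


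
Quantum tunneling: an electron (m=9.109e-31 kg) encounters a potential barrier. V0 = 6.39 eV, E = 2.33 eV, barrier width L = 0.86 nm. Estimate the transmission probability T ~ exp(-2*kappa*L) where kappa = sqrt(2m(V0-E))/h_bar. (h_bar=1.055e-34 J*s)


V0 - E = 4.06 eV = 6.5041e-19 J
kappa = sqrt(2 * m * (V0-E)) / h_bar
= sqrt(2 * 9.109e-31 * 6.5041e-19) / 1.055e-34
= 1.0318e+10 /m
2*kappa*L = 2 * 1.0318e+10 * 0.86e-9
= 17.7468
T = exp(-17.7468) = 1.961792e-08

1.961792e-08


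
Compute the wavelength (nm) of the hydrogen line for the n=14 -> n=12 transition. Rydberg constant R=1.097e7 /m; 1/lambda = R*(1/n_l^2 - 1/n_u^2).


1/lambda = R * (1/n_l^2 - 1/n_u^2)
= 1.097e7 * (1/12^2 - 1/14^2)
= 1.097e7 * (0.006944 - 0.005102)
= 1.097e7 * 0.001842
= 2.0211e+04 /m
lambda = 1 / 2.0211e+04 = 49477.5962 nm

49477.5962


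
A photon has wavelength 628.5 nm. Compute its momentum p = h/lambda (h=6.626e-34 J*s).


p = h / lambda
= 6.626e-34 / (628.5e-9)
= 6.626e-34 / 6.2850e-07
= 1.0543e-27 kg*m/s

1.0543e-27


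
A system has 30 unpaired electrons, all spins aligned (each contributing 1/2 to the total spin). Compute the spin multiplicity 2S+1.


Total spin S = N * (1/2) = 30 * 0.5 = 15.0
Spin multiplicity = 2S + 1
= 2 * 15.0 + 1
= 31

31


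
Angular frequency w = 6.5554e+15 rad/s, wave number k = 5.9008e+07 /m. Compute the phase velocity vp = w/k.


vp = w / k
= 6.5554e+15 / 5.9008e+07
= 1.1109e+08 m/s

1.1109e+08


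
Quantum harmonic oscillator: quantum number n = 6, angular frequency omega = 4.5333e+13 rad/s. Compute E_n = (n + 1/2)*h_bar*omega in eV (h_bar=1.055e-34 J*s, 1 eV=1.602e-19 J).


E = (n + 1/2) * h_bar * omega
= (6 + 0.5) * 1.055e-34 * 4.5333e+13
= 6.5 * 4.7826e-21
= 3.1087e-20 J
= 0.1941 eV

0.1941


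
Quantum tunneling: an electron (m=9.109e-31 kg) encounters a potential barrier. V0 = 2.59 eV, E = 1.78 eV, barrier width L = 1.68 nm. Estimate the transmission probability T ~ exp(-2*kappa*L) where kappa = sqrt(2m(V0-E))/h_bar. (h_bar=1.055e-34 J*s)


V0 - E = 0.81 eV = 1.2976e-19 J
kappa = sqrt(2 * m * (V0-E)) / h_bar
= sqrt(2 * 9.109e-31 * 1.2976e-19) / 1.055e-34
= 4.6086e+09 /m
2*kappa*L = 2 * 4.6086e+09 * 1.68e-9
= 15.485
T = exp(-15.485) = 1.883451e-07

1.883451e-07


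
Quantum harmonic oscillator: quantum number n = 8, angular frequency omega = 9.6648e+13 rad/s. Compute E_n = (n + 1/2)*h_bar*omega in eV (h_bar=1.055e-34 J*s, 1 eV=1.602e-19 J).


E = (n + 1/2) * h_bar * omega
= (8 + 0.5) * 1.055e-34 * 9.6648e+13
= 8.5 * 1.0196e-20
= 8.6669e-20 J
= 0.541 eV

0.541


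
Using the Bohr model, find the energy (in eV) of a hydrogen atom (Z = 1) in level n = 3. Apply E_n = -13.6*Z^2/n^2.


E_n = -13.6 * Z^2 / n^2
= -13.6 * 1^2 / 3^2
= -13.6 * 1 / 9
= -1.5111 eV

-1.5111


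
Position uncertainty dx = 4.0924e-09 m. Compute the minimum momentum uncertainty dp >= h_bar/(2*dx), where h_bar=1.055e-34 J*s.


dp = h_bar / (2 * dx)
= 1.055e-34 / (2 * 4.0924e-09)
= 1.055e-34 / 8.1848e-09
= 1.2890e-26 kg*m/s

1.2890e-26


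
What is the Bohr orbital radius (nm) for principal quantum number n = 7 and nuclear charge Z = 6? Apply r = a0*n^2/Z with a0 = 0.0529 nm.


r = a0 * n^2 / Z
= 0.0529 * 7^2 / 6
= 0.0529 * 49 / 6
= 0.432 nm

0.432


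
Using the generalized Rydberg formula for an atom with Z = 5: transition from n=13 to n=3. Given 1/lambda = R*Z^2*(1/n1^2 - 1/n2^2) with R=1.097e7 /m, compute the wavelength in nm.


1/lambda = R * Z^2 * (1/n1^2 - 1/n2^2)
= 1.097e7 * 5^2 * (1/3^2 - 1/13^2)
= 1.097e7 * 25 * (0.111111 - 0.005917)
= 2.8849e+07 /m
lambda = 1 / 2.8849e+07
= 34.6627 nm

34.6627


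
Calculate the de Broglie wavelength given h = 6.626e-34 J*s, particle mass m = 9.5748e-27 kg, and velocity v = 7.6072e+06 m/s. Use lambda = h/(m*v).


lambda = h / (m * v)
= 6.626e-34 / (9.5748e-27 * 7.6072e+06)
= 6.626e-34 / 7.2837e-20
= 9.0970e-15 m

9.0970e-15


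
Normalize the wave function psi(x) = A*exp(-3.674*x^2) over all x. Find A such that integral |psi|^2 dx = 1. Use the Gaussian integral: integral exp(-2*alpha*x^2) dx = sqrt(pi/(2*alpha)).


integral |psi|^2 dx = A^2 * sqrt(pi/(2*alpha)) = 1
A^2 = sqrt(2*alpha/pi)
= sqrt(2 * 3.674 / pi)
= 1.52936
A = sqrt(1.52936)
= 1.2367

1.2367


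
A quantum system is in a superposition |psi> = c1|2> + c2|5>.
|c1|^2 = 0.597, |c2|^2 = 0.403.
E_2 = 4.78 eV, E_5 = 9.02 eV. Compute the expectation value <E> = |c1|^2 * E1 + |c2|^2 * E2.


<E> = |c1|^2 * E1 + |c2|^2 * E2
= 0.597 * 4.78 + 0.403 * 9.02
= 2.8537 + 3.6351
= 6.4887 eV

6.4887


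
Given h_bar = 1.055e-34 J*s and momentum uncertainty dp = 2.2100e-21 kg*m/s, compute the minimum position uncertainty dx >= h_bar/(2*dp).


dx = h_bar / (2 * dp)
= 1.055e-34 / (2 * 2.2100e-21)
= 1.055e-34 / 4.4200e-21
= 2.3869e-14 m

2.3869e-14


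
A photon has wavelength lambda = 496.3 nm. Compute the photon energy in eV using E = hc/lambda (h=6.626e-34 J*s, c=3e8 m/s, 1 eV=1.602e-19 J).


E = hc / lambda
= (6.626e-34)(3e8) / (496.3e-9)
= 1.9878e-25 / 4.9630e-07
= 4.0052e-19 J
Converting to eV: 4.0052e-19 / 1.602e-19
= 2.5001 eV

2.5001


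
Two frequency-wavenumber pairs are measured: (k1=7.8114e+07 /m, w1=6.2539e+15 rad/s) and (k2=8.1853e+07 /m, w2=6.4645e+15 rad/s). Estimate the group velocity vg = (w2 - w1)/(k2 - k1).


vg = (w2 - w1) / (k2 - k1)
= (6.4645e+15 - 6.2539e+15) / (8.1853e+07 - 7.8114e+07)
= 2.1060e+14 / 3.7390e+06
= 5.6325e+07 m/s

5.6325e+07


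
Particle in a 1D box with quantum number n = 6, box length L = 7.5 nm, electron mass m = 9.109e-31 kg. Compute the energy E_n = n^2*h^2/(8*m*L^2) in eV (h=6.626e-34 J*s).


E = n^2 * h^2 / (8 * m * L^2)
= 6^2 * (6.626e-34)^2 / (8 * 9.109e-31 * (7.5e-9)^2)
= 36 * 4.3904e-67 / (8 * 9.109e-31 * 5.6250e-17)
= 3.8559e-20 J
= 0.2407 eV

0.2407


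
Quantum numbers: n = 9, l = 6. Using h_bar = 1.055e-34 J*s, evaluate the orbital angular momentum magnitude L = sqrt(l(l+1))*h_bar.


L = sqrt(l*(l+1)) * h_bar
= sqrt(6 * 7) * 1.055e-34
= sqrt(42) * 1.055e-34
= 6.4807 * 1.055e-34
= 6.8372e-34 J*s

6.8372e-34


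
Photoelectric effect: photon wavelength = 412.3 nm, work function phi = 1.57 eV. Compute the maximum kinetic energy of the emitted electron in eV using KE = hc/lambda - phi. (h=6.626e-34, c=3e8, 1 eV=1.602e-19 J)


E_photon = hc / lambda
= (6.626e-34)(3e8) / (412.3e-9)
= 4.8212e-19 J
= 3.0095 eV
KE = E_photon - phi
= 3.0095 - 1.57
= 1.4395 eV

1.4395


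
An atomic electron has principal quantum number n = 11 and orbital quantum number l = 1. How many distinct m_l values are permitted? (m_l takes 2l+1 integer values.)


m_l ranges from -l to +l in integer steps
So m_l goes from -1 to +1
Count = 2l + 1 = 2*1 + 1
= 3

3


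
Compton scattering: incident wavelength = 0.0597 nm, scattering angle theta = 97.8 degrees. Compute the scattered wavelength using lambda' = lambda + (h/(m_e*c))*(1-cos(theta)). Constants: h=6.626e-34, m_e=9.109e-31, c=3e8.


Compton wavelength: h/(m_e*c) = 2.4247e-12 m
d_lambda = 2.4247e-12 * (1 - cos(97.8 deg))
= 2.4247e-12 * 1.135716
= 2.7538e-12 m = 0.002754 nm
lambda' = 0.0597 + 0.002754
= 0.062454 nm

0.062454


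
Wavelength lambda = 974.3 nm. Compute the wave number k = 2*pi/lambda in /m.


k = 2 * pi / lambda
= 6.2832 / (974.3e-9)
= 6.2832 / 9.7430e-07
= 6.4489e+06 /m

6.4489e+06


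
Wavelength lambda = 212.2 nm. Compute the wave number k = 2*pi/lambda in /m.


k = 2 * pi / lambda
= 6.2832 / (212.2e-9)
= 6.2832 / 2.1220e-07
= 2.9610e+07 /m

2.9610e+07


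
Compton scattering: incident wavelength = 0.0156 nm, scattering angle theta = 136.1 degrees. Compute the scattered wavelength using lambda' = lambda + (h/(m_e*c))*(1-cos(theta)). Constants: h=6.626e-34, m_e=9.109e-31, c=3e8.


Compton wavelength: h/(m_e*c) = 2.4247e-12 m
d_lambda = 2.4247e-12 * (1 - cos(136.1 deg))
= 2.4247e-12 * 1.720551
= 4.1718e-12 m = 0.004172 nm
lambda' = 0.0156 + 0.004172
= 0.019772 nm

0.019772


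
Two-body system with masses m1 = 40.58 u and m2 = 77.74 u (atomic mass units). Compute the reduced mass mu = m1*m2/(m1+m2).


mu = m1 * m2 / (m1 + m2)
= 40.58 * 77.74 / (40.58 + 77.74)
= 3154.6892 / 118.32
= 26.6623 u

26.6623


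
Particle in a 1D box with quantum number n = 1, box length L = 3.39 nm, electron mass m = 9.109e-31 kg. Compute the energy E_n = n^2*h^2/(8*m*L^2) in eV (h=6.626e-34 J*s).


E = n^2 * h^2 / (8 * m * L^2)
= 1^2 * (6.626e-34)^2 / (8 * 9.109e-31 * (3.39e-9)^2)
= 1 * 4.3904e-67 / (8 * 9.109e-31 * 1.1492e-17)
= 5.2426e-21 J
= 0.0327 eV

0.0327


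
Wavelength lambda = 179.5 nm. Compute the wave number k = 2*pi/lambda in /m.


k = 2 * pi / lambda
= 6.2832 / (179.5e-9)
= 6.2832 / 1.7950e-07
= 3.5004e+07 /m

3.5004e+07


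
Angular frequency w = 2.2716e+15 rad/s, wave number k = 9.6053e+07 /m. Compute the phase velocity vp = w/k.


vp = w / k
= 2.2716e+15 / 9.6053e+07
= 2.3649e+07 m/s

2.3649e+07


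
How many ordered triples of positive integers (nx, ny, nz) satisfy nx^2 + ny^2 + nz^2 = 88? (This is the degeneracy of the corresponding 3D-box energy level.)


Enumerate all (nx, ny, nz) with nx^2 + ny^2 + nz^2 = 88:
(4,6,6)
(6,4,6)
(6,6,4)
Total degeneracy = 3

3


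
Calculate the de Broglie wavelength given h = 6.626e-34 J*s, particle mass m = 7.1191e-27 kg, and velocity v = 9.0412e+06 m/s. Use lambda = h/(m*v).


lambda = h / (m * v)
= 6.626e-34 / (7.1191e-27 * 9.0412e+06)
= 6.626e-34 / 6.4365e-20
= 1.0294e-14 m

1.0294e-14


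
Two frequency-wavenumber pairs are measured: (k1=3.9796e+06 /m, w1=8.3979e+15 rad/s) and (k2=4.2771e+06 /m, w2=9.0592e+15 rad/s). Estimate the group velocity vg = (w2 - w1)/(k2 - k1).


vg = (w2 - w1) / (k2 - k1)
= (9.0592e+15 - 8.3979e+15) / (4.2771e+06 - 3.9796e+06)
= 6.6130e+14 / 2.9750e+05
= 2.2229e+09 m/s

2.2229e+09


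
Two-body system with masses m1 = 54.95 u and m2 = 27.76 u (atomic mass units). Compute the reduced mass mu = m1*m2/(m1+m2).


mu = m1 * m2 / (m1 + m2)
= 54.95 * 27.76 / (54.95 + 27.76)
= 1525.412 / 82.71
= 18.4429 u

18.4429


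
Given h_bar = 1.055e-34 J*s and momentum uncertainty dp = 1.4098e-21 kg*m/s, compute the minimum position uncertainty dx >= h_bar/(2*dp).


dx = h_bar / (2 * dp)
= 1.055e-34 / (2 * 1.4098e-21)
= 1.055e-34 / 2.8196e-21
= 3.7417e-14 m

3.7417e-14


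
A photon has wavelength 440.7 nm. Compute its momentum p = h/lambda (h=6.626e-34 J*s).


p = h / lambda
= 6.626e-34 / (440.7e-9)
= 6.626e-34 / 4.4070e-07
= 1.5035e-27 kg*m/s

1.5035e-27


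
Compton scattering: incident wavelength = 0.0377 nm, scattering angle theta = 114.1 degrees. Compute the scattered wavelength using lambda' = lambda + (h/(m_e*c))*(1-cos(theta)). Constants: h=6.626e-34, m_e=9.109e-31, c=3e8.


Compton wavelength: h/(m_e*c) = 2.4247e-12 m
d_lambda = 2.4247e-12 * (1 - cos(114.1 deg))
= 2.4247e-12 * 1.40833
= 3.4148e-12 m = 0.003415 nm
lambda' = 0.0377 + 0.003415
= 0.041115 nm

0.041115


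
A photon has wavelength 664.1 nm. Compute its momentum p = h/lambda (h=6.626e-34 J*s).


p = h / lambda
= 6.626e-34 / (664.1e-9)
= 6.626e-34 / 6.6410e-07
= 9.9774e-28 kg*m/s

9.9774e-28


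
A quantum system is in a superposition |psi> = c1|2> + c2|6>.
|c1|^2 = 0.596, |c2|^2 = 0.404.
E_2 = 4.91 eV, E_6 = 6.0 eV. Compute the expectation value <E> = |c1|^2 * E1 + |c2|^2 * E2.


<E> = |c1|^2 * E1 + |c2|^2 * E2
= 0.596 * 4.91 + 0.404 * 6.0
= 2.9264 + 2.424
= 5.3504 eV

5.3504


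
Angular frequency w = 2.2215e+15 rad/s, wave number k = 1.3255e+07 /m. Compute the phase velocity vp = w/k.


vp = w / k
= 2.2215e+15 / 1.3255e+07
= 1.6760e+08 m/s

1.6760e+08


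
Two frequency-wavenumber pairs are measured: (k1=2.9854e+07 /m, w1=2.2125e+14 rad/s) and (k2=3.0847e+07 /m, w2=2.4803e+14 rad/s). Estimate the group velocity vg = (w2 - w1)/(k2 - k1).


vg = (w2 - w1) / (k2 - k1)
= (2.4803e+14 - 2.2125e+14) / (3.0847e+07 - 2.9854e+07)
= 2.6780e+13 / 9.9300e+05
= 2.6969e+07 m/s

2.6969e+07


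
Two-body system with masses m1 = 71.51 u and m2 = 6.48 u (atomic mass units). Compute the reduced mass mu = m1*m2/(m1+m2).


mu = m1 * m2 / (m1 + m2)
= 71.51 * 6.48 / (71.51 + 6.48)
= 463.3848 / 77.99
= 5.9416 u

5.9416


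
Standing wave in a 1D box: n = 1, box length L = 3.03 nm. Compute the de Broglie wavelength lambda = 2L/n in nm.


lambda = 2L / n
= 2 * 3.03 / 1
= 6.06 / 1
= 6.06 nm

6.06


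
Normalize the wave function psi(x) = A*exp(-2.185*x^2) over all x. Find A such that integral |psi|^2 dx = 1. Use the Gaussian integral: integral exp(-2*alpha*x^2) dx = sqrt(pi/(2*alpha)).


integral |psi|^2 dx = A^2 * sqrt(pi/(2*alpha)) = 1
A^2 = sqrt(2*alpha/pi)
= sqrt(2 * 2.185 / pi)
= 1.179413
A = sqrt(1.179413)
= 1.086

1.086


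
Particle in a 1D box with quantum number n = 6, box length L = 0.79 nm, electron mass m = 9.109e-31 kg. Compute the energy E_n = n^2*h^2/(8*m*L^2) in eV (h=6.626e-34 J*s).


E = n^2 * h^2 / (8 * m * L^2)
= 6^2 * (6.626e-34)^2 / (8 * 9.109e-31 * (0.79e-9)^2)
= 36 * 4.3904e-67 / (8 * 9.109e-31 * 6.2410e-19)
= 3.4753e-18 J
= 21.6934 eV

21.6934


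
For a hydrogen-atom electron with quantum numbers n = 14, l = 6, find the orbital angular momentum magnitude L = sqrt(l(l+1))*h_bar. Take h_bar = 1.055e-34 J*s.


L = sqrt(l*(l+1)) * h_bar
= sqrt(6 * 7) * 1.055e-34
= sqrt(42) * 1.055e-34
= 6.4807 * 1.055e-34
= 6.8372e-34 J*s

6.8372e-34


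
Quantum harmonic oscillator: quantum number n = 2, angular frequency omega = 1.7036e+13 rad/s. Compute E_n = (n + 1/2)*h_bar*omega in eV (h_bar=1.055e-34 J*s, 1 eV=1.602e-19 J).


E = (n + 1/2) * h_bar * omega
= (2 + 0.5) * 1.055e-34 * 1.7036e+13
= 2.5 * 1.7973e-21
= 4.4932e-21 J
= 0.028 eV

0.028


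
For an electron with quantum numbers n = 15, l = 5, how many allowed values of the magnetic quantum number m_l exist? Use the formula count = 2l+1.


m_l ranges from -l to +l in integer steps
So m_l goes from -5 to +5
Count = 2l + 1 = 2*5 + 1
= 11

11


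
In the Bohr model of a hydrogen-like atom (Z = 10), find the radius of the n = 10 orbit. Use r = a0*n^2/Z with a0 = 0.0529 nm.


r = a0 * n^2 / Z
= 0.0529 * 10^2 / 10
= 0.0529 * 100 / 10
= 0.529 nm

0.529


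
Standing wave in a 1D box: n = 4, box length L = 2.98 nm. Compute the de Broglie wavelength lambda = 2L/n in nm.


lambda = 2L / n
= 2 * 2.98 / 4
= 5.96 / 4
= 1.49 nm

1.49


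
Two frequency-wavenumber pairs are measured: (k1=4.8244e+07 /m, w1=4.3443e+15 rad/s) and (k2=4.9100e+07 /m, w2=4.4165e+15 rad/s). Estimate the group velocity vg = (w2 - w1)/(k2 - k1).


vg = (w2 - w1) / (k2 - k1)
= (4.4165e+15 - 4.3443e+15) / (4.9100e+07 - 4.8244e+07)
= 7.2200e+13 / 8.5600e+05
= 8.4346e+07 m/s

8.4346e+07


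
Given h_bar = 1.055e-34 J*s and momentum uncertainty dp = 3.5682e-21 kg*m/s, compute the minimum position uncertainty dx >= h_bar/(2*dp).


dx = h_bar / (2 * dp)
= 1.055e-34 / (2 * 3.5682e-21)
= 1.055e-34 / 7.1364e-21
= 1.4783e-14 m

1.4783e-14


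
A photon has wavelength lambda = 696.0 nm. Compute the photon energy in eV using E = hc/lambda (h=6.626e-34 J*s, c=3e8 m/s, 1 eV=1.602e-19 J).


E = hc / lambda
= (6.626e-34)(3e8) / (696.0e-9)
= 1.9878e-25 / 6.9600e-07
= 2.8560e-19 J
Converting to eV: 2.8560e-19 / 1.602e-19
= 1.7828 eV

1.7828


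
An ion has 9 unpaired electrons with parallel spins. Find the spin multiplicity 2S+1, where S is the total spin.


Total spin S = N * (1/2) = 9 * 0.5 = 4.5
Spin multiplicity = 2S + 1
= 2 * 4.5 + 1
= 10

10


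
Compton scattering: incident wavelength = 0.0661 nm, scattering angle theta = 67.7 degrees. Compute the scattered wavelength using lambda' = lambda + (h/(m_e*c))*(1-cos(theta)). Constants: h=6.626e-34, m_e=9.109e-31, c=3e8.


Compton wavelength: h/(m_e*c) = 2.4247e-12 m
d_lambda = 2.4247e-12 * (1 - cos(67.7 deg))
= 2.4247e-12 * 0.620544
= 1.5046e-12 m = 0.001505 nm
lambda' = 0.0661 + 0.001505
= 0.067605 nm

0.067605


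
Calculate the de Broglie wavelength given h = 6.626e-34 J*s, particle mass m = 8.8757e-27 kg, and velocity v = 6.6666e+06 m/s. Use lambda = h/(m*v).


lambda = h / (m * v)
= 6.626e-34 / (8.8757e-27 * 6.6666e+06)
= 6.626e-34 / 5.9171e-20
= 1.1198e-14 m

1.1198e-14


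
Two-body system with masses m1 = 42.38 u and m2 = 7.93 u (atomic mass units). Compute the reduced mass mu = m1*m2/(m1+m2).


mu = m1 * m2 / (m1 + m2)
= 42.38 * 7.93 / (42.38 + 7.93)
= 336.0734 / 50.31
= 6.6801 u

6.6801


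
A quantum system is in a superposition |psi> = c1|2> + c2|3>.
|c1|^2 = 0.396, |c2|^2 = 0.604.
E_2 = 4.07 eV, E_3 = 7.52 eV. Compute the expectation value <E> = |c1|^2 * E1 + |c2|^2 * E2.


<E> = |c1|^2 * E1 + |c2|^2 * E2
= 0.396 * 4.07 + 0.604 * 7.52
= 1.6117 + 4.5421
= 6.1538 eV

6.1538


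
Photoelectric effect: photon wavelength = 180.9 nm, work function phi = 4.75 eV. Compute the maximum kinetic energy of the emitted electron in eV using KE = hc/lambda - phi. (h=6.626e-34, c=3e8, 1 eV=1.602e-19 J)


E_photon = hc / lambda
= (6.626e-34)(3e8) / (180.9e-9)
= 1.0988e-18 J
= 6.8592 eV
KE = E_photon - phi
= 6.8592 - 4.75
= 2.1092 eV

2.1092


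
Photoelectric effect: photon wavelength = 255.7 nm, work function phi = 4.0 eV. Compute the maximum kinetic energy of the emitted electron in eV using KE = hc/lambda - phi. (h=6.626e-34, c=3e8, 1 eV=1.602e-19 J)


E_photon = hc / lambda
= (6.626e-34)(3e8) / (255.7e-9)
= 7.7740e-19 J
= 4.8527 eV
KE = E_photon - phi
= 4.8527 - 4.0
= 0.8527 eV

0.8527


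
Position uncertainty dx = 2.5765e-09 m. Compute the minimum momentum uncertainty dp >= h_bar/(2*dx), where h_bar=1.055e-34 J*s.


dp = h_bar / (2 * dx)
= 1.055e-34 / (2 * 2.5765e-09)
= 1.055e-34 / 5.1530e-09
= 2.0474e-26 kg*m/s

2.0474e-26


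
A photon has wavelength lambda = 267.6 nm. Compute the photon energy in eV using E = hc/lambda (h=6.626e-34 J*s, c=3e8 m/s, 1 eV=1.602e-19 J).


E = hc / lambda
= (6.626e-34)(3e8) / (267.6e-9)
= 1.9878e-25 / 2.6760e-07
= 7.4283e-19 J
Converting to eV: 7.4283e-19 / 1.602e-19
= 4.6369 eV

4.6369


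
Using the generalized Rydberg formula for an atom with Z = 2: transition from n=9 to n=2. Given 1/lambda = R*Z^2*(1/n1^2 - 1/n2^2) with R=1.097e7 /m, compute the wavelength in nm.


1/lambda = R * Z^2 * (1/n1^2 - 1/n2^2)
= 1.097e7 * 2^2 * (1/2^2 - 1/9^2)
= 1.097e7 * 4 * (0.25 - 0.012346)
= 1.0428e+07 /m
lambda = 1 / 1.0428e+07
= 95.8932 nm

95.8932


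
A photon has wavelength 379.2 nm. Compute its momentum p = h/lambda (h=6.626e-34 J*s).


p = h / lambda
= 6.626e-34 / (379.2e-9)
= 6.626e-34 / 3.7920e-07
= 1.7474e-27 kg*m/s

1.7474e-27


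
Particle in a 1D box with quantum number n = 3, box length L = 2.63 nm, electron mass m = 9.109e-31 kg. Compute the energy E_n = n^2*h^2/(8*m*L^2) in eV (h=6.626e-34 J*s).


E = n^2 * h^2 / (8 * m * L^2)
= 3^2 * (6.626e-34)^2 / (8 * 9.109e-31 * (2.63e-9)^2)
= 9 * 4.3904e-67 / (8 * 9.109e-31 * 6.9169e-18)
= 7.8392e-20 J
= 0.4893 eV

0.4893


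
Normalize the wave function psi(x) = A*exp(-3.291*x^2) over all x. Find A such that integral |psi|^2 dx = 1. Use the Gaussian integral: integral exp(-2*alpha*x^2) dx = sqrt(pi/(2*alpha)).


integral |psi|^2 dx = A^2 * sqrt(pi/(2*alpha)) = 1
A^2 = sqrt(2*alpha/pi)
= sqrt(2 * 3.291 / pi)
= 1.447451
A = sqrt(1.447451)
= 1.2031

1.2031


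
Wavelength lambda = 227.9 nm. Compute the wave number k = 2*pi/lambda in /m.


k = 2 * pi / lambda
= 6.2832 / (227.9e-9)
= 6.2832 / 2.2790e-07
= 2.7570e+07 /m

2.7570e+07


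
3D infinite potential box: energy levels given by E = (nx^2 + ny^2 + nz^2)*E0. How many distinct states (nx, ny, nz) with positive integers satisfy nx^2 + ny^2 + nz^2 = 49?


Enumerate all (nx, ny, nz) with nx^2 + ny^2 + nz^2 = 49:
(2,3,6)
(2,6,3)
(3,2,6)
(3,6,2)
(6,2,3)
(6,3,2)
Total degeneracy = 6

6


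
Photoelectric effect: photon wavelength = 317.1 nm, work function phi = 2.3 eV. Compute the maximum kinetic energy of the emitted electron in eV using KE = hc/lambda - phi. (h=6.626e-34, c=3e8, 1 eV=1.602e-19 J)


E_photon = hc / lambda
= (6.626e-34)(3e8) / (317.1e-9)
= 6.2687e-19 J
= 3.913 eV
KE = E_photon - phi
= 3.913 - 2.3
= 1.613 eV

1.613


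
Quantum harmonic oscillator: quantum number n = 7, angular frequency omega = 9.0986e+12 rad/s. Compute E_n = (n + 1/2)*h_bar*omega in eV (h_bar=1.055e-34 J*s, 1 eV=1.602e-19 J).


E = (n + 1/2) * h_bar * omega
= (7 + 0.5) * 1.055e-34 * 9.0986e+12
= 7.5 * 9.5990e-22
= 7.1993e-21 J
= 0.0449 eV

0.0449


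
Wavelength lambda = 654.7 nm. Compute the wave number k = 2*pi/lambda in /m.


k = 2 * pi / lambda
= 6.2832 / (654.7e-9)
= 6.2832 / 6.5470e-07
= 9.5970e+06 /m

9.5970e+06


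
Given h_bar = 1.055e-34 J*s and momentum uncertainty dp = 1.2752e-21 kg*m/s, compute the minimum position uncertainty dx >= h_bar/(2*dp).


dx = h_bar / (2 * dp)
= 1.055e-34 / (2 * 1.2752e-21)
= 1.055e-34 / 2.5504e-21
= 4.1366e-14 m

4.1366e-14


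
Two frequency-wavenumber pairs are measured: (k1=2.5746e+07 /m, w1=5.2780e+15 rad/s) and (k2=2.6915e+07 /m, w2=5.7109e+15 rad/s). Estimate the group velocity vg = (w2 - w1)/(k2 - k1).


vg = (w2 - w1) / (k2 - k1)
= (5.7109e+15 - 5.2780e+15) / (2.6915e+07 - 2.5746e+07)
= 4.3290e+14 / 1.1690e+06
= 3.7032e+08 m/s

3.7032e+08


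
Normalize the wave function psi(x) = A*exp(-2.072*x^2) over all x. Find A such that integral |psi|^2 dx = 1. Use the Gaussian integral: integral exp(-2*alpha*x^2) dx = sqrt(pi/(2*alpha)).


integral |psi|^2 dx = A^2 * sqrt(pi/(2*alpha)) = 1
A^2 = sqrt(2*alpha/pi)
= sqrt(2 * 2.072 / pi)
= 1.14851
A = sqrt(1.14851)
= 1.0717

1.0717


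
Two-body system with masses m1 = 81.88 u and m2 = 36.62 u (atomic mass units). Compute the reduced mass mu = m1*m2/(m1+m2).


mu = m1 * m2 / (m1 + m2)
= 81.88 * 36.62 / (81.88 + 36.62)
= 2998.4456 / 118.5
= 25.3033 u

25.3033


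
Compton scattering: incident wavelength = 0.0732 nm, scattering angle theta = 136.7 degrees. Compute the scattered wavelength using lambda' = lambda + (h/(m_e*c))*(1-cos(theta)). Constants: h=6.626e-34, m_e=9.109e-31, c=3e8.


Compton wavelength: h/(m_e*c) = 2.4247e-12 m
d_lambda = 2.4247e-12 * (1 - cos(136.7 deg))
= 2.4247e-12 * 1.727773
= 4.1893e-12 m = 0.004189 nm
lambda' = 0.0732 + 0.004189
= 0.077389 nm

0.077389


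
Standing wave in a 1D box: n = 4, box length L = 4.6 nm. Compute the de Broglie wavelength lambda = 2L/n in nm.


lambda = 2L / n
= 2 * 4.6 / 4
= 9.2 / 4
= 2.3 nm

2.3


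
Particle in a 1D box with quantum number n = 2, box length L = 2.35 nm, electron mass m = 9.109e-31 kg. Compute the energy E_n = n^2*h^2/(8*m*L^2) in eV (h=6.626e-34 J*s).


E = n^2 * h^2 / (8 * m * L^2)
= 2^2 * (6.626e-34)^2 / (8 * 9.109e-31 * (2.35e-9)^2)
= 4 * 4.3904e-67 / (8 * 9.109e-31 * 5.5225e-18)
= 4.3638e-20 J
= 0.2724 eV

0.2724


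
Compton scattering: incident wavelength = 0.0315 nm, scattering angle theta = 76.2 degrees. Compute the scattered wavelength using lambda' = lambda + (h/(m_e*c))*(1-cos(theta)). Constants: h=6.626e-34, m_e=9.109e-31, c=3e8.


Compton wavelength: h/(m_e*c) = 2.4247e-12 m
d_lambda = 2.4247e-12 * (1 - cos(76.2 deg))
= 2.4247e-12 * 0.761467
= 1.8463e-12 m = 0.001846 nm
lambda' = 0.0315 + 0.001846
= 0.033346 nm

0.033346


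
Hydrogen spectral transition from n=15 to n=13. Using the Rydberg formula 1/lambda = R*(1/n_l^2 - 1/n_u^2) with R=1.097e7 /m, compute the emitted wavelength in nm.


1/lambda = R * (1/n_l^2 - 1/n_u^2)
= 1.097e7 * (1/13^2 - 1/15^2)
= 1.097e7 * (0.005917 - 0.004444)
= 1.097e7 * 0.001473
= 1.6156e+04 /m
lambda = 1 / 1.6156e+04 = 61897.708 nm

61897.708


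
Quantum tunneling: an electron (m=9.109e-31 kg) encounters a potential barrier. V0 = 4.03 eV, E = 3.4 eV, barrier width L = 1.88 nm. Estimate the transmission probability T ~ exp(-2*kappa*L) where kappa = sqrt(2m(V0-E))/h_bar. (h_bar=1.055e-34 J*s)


V0 - E = 0.63 eV = 1.0093e-19 J
kappa = sqrt(2 * m * (V0-E)) / h_bar
= sqrt(2 * 9.109e-31 * 1.0093e-19) / 1.055e-34
= 4.0644e+09 /m
2*kappa*L = 2 * 4.0644e+09 * 1.88e-9
= 15.2822
T = exp(-15.2822) = 2.306767e-07

2.306767e-07


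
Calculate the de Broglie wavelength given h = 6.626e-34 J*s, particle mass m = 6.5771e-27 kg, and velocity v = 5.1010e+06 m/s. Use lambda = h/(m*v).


lambda = h / (m * v)
= 6.626e-34 / (6.5771e-27 * 5.1010e+06)
= 6.626e-34 / 3.3550e-20
= 1.9750e-14 m

1.9750e-14


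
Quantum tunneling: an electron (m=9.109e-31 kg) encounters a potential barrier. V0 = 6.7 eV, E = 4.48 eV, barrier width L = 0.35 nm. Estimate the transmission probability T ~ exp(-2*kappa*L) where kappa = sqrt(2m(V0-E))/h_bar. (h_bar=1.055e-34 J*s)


V0 - E = 2.22 eV = 3.5564e-19 J
kappa = sqrt(2 * m * (V0-E)) / h_bar
= sqrt(2 * 9.109e-31 * 3.5564e-19) / 1.055e-34
= 7.6297e+09 /m
2*kappa*L = 2 * 7.6297e+09 * 0.35e-9
= 5.3408
T = exp(-5.3408) = 4.792191e-03

4.792191e-03


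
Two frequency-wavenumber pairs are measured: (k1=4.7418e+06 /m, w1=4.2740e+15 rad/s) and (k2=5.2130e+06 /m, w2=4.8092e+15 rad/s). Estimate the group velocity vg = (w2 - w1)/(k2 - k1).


vg = (w2 - w1) / (k2 - k1)
= (4.8092e+15 - 4.2740e+15) / (5.2130e+06 - 4.7418e+06)
= 5.3520e+14 / 4.7120e+05
= 1.1358e+09 m/s

1.1358e+09


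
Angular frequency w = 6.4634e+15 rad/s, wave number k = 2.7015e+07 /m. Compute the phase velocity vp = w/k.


vp = w / k
= 6.4634e+15 / 2.7015e+07
= 2.3925e+08 m/s

2.3925e+08


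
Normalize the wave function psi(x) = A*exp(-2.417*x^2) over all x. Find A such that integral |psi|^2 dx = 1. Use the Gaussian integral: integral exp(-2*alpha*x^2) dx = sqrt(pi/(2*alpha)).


integral |psi|^2 dx = A^2 * sqrt(pi/(2*alpha)) = 1
A^2 = sqrt(2*alpha/pi)
= sqrt(2 * 2.417 / pi)
= 1.240447
A = sqrt(1.240447)
= 1.1138

1.1138


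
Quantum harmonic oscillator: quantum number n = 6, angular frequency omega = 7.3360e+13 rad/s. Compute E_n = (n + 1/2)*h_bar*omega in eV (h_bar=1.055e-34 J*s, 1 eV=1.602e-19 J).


E = (n + 1/2) * h_bar * omega
= (6 + 0.5) * 1.055e-34 * 7.3360e+13
= 6.5 * 7.7395e-21
= 5.0307e-20 J
= 0.314 eV

0.314


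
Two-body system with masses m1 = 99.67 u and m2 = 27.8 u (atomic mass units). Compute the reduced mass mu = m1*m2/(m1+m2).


mu = m1 * m2 / (m1 + m2)
= 99.67 * 27.8 / (99.67 + 27.8)
= 2770.826 / 127.47
= 21.7371 u

21.7371


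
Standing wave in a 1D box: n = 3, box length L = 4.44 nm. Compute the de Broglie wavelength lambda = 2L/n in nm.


lambda = 2L / n
= 2 * 4.44 / 3
= 8.88 / 3
= 2.96 nm

2.96
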